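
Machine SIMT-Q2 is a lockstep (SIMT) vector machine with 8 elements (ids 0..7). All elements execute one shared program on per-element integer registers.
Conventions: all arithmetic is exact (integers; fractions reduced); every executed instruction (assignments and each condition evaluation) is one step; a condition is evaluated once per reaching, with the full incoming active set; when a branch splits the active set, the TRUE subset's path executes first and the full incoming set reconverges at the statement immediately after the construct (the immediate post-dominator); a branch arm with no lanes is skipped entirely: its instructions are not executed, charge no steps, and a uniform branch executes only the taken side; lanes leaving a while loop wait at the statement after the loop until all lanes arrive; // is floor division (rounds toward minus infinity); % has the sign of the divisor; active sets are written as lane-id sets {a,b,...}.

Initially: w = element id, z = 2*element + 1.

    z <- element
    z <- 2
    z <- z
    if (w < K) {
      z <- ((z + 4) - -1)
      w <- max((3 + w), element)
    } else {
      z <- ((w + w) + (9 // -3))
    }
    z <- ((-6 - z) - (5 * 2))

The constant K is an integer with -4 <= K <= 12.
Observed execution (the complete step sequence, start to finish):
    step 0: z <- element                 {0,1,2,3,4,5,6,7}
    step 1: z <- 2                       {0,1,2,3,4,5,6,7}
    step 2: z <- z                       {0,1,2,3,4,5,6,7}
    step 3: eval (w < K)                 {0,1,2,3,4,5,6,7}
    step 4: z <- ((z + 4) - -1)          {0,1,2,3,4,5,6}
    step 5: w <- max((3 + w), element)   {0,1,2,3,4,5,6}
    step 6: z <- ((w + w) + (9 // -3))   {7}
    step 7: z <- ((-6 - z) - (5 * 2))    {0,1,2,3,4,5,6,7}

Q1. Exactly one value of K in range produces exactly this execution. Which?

Answer: K = 7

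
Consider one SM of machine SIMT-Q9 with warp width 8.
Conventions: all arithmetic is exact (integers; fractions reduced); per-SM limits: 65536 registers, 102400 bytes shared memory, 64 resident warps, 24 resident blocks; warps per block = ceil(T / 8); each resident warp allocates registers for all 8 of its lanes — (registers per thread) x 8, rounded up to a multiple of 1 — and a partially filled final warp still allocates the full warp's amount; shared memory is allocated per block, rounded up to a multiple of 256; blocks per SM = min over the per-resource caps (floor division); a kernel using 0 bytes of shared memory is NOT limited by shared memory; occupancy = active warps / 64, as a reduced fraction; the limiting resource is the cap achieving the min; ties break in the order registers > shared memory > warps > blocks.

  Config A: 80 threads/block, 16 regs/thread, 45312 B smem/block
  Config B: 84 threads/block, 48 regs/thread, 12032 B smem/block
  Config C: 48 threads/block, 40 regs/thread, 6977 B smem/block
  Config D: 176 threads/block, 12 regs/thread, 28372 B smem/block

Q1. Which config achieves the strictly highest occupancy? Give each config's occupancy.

occupancies: A 5/16, B 55/64, C 15/16, D 11/16

Answer: C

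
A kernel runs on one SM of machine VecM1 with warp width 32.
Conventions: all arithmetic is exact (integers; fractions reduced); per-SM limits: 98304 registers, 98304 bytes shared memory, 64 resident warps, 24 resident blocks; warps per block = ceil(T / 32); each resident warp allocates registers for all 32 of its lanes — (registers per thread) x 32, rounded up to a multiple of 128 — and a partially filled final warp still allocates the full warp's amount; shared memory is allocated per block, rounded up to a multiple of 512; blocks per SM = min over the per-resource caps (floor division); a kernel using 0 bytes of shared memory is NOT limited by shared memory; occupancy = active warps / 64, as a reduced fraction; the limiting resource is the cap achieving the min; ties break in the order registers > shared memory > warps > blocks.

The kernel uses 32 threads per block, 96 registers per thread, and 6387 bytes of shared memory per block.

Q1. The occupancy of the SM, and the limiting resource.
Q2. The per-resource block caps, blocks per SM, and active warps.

Answer: occupancy 7/32, limited by shared memory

registers: 32 blocks
shared memory: 14 blocks
warps: 64 blocks
blocks: 24 blocks

Answer: 14 blocks, 14 active warps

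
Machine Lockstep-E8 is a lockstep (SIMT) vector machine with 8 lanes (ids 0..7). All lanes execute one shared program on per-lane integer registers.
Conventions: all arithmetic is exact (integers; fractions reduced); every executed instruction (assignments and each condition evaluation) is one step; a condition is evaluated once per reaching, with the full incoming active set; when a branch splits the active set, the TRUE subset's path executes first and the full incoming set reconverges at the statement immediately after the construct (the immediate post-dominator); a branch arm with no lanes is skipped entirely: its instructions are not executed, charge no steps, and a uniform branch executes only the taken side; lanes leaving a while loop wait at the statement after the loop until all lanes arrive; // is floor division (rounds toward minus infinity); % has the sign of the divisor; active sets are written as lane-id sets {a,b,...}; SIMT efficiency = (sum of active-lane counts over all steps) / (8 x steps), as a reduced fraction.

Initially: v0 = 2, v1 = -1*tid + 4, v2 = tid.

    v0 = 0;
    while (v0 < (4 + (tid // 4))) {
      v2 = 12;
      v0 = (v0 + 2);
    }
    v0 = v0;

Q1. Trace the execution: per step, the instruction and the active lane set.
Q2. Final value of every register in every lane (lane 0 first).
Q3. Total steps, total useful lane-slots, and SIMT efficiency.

step 0: v0 <- 0                      {0,1,2,3,4,5,6,7}
step 1: eval (v0 < (4 + (tid // 4))) {0,1,2,3,4,5,6,7}
step 2: v2 <- 12                     {0,1,2,3,4,5,6,7}
step 3: v0 <- (v0 + 2)               {0,1,2,3,4,5,6,7}
step 4: eval (v0 < (4 + (tid // 4))) {0,1,2,3,4,5,6,7}
step 5: v2 <- 12                     {0,1,2,3,4,5,6,7}
step 6: v0 <- (v0 + 2)               {0,1,2,3,4,5,6,7}
step 7: eval (v0 < (4 + (tid // 4))) {0,1,2,3,4,5,6,7}
step 8: v2 <- 12                     {4,5,6,7}
step 9: v0 <- (v0 + 2)               {4,5,6,7}
step 10: eval (v0 < (4 + (tid // 4))) {4,5,6,7}
step 11: v0 <- v0                     {0,1,2,3,4,5,6,7}

Answer: 12 steps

v0: 4,4,4,4,6,6,6,6
v1: 4,3,2,1,0,-1,-2,-3
v2: 12,12,12,12,12,12,12,12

steps = 12; useful = 84; efficiency = 84/96 = 7/8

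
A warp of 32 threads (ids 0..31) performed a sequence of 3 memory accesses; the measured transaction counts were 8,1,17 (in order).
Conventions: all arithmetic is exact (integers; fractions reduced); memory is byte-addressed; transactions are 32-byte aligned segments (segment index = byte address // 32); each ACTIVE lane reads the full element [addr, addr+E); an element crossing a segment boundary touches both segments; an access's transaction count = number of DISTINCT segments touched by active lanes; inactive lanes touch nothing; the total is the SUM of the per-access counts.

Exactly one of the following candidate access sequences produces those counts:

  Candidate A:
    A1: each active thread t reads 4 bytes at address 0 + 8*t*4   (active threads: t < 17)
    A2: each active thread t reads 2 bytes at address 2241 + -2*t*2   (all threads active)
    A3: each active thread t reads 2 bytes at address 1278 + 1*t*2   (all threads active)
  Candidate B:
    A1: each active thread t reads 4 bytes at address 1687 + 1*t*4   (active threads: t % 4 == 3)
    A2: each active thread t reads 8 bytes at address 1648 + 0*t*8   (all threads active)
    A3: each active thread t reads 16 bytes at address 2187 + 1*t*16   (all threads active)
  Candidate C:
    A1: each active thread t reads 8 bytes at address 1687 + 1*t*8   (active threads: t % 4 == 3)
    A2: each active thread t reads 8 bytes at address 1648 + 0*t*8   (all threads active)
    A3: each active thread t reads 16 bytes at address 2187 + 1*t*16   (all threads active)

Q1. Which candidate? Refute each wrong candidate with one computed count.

A: A1 gives 17 transactions, not 8
B: A1 gives 4 transactions, not 8
C: all counts match (8,1,17)

Answer: C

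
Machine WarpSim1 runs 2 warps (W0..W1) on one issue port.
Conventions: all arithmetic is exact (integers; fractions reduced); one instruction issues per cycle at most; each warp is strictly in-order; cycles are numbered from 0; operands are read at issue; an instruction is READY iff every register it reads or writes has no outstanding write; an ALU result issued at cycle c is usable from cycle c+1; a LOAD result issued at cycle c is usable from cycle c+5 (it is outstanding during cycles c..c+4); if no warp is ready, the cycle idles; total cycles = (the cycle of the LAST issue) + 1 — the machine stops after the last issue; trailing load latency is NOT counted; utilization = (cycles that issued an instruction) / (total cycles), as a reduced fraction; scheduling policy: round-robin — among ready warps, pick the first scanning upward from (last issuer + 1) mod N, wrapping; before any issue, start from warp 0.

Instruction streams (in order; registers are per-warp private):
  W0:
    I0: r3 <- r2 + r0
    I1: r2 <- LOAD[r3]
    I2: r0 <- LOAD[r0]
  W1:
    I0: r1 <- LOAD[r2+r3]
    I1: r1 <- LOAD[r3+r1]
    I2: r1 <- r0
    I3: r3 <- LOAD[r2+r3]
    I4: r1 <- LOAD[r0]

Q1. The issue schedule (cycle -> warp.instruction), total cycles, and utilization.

cycle 0: W0.I0
cycle 1: W1.I0
cycle 2: W0.I1
cycle 3: W0.I2
cycle 4: idle
cycle 5: idle
cycle 6: W1.I1
cycle 7: idle
cycle 8: idle
cycle 9: idle
cycle 10: idle
cycle 11: W1.I2
cycle 12: W1.I3
cycle 13: W1.I4

Answer: 14 cycles, utilization 4/7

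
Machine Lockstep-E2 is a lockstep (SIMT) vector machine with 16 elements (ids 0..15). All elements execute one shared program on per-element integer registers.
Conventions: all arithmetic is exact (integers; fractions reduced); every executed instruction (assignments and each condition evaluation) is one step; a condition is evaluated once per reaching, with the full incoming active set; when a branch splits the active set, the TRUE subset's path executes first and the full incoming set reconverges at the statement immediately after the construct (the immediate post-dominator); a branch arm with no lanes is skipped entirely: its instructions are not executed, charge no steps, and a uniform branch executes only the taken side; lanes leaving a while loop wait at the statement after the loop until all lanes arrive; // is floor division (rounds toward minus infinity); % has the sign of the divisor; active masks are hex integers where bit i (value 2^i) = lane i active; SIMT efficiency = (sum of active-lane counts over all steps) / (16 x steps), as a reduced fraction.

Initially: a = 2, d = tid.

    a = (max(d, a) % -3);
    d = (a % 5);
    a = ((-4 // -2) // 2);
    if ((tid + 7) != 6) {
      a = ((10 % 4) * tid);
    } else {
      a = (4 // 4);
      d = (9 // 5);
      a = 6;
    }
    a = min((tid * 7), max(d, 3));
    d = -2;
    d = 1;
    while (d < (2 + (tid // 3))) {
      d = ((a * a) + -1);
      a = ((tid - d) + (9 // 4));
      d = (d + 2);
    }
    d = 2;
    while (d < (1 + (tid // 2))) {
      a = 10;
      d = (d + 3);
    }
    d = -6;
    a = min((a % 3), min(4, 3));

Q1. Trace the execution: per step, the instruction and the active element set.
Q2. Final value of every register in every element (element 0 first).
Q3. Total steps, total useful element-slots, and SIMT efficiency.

step 0: a <- (max(d, a) % -3)        0xffff
step 1: d <- (a % 5)                 0xffff
step 2: a <- ((-4 // -2) // 2)       0xffff
step 3: eval ((tid + 7) != 6)        0xffff
step 4: a <- ((10 % 4) * tid)        0xffff
step 5: a <- min((tid * 7), max(d, 3)) 0xffff
step 6: d <- -2                      0xffff
step 7: d <- 1                       0xffff
step 8: eval (d < (2 + (tid // 3)))  0xffff
step 9: d <- ((a * a) + -1)          0xffff
step 10: a <- ((tid - d) + (9 // 4))  0xffff
step 11: d <- (d + 2)                 0xffff
step 12: eval (d < (2 + (tid // 3)))  0xffff
step 13: d <- ((a * a) + -1)          0x0001
step 14: a <- ((tid - d) + (9 // 4))  0x0001
step 15: d <- (d + 2)                 0x0001
step 16: eval (d < (2 + (tid // 3)))  0x0001
step 17: d <- 2                       0xffff
step 18: eval (d < (1 + (tid // 2)))  0xffff
step 19: a <- 10                      0xfff0
step 20: d <- (d + 3)                 0xfff0
step 21: eval (d < (1 + (tid // 2)))  0xfff0
step 22: a <- 10                      0xfc00
step 23: d <- (d + 3)                 0xfc00
step 24: eval (d < (1 + (tid // 2)))  0xfc00
step 25: d <- -6                      0xffff
step 26: a <- min((a % 3), min(4, 3)) 0xffff

Answer: 27 steps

a: 0,0,1,0,1,1,1,1,1,1,1,1,1,1,1,1
d: -6,-6,-6,-6,-6,-6,-6,-6,-6,-6,-6,-6,-6,-6,-6,-6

steps = 27; useful = 330; efficiency = 330/432 = 55/72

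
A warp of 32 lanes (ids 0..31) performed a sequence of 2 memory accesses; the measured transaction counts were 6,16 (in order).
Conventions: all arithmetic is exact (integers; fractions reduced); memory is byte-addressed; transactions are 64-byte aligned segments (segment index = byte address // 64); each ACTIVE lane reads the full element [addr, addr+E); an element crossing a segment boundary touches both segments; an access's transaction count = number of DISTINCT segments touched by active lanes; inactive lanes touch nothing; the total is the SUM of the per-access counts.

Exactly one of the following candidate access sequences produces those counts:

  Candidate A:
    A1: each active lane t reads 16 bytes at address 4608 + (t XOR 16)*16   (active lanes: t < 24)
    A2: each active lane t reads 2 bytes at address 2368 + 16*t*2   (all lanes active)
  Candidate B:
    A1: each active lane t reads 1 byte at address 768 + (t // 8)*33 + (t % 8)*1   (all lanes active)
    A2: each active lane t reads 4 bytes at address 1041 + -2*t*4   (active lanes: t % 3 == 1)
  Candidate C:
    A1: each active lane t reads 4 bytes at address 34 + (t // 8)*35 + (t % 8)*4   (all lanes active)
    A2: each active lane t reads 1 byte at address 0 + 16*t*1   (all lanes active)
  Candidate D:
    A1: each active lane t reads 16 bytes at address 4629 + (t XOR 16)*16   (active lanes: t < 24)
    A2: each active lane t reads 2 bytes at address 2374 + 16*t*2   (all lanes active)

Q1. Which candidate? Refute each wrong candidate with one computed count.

B: A1 gives 2 transactions, not 6
C: A1 gives 3 transactions, not 6
D: A1 gives 8 transactions, not 6
A: all counts match (6,16)

Answer: A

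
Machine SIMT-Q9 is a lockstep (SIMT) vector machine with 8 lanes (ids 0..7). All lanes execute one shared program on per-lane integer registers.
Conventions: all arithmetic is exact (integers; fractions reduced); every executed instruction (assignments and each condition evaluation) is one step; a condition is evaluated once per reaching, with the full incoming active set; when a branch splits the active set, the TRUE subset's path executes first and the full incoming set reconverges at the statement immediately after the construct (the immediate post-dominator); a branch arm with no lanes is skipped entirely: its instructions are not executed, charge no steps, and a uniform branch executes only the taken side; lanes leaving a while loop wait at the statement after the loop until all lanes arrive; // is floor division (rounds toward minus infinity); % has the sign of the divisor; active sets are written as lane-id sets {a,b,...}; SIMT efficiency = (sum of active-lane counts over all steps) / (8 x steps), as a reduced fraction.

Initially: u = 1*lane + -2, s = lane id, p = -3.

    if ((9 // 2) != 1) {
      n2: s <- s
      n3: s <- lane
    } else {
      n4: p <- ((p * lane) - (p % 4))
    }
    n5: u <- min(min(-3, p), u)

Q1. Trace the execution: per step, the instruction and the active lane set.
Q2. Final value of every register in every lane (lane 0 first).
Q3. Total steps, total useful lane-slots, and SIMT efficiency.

step 0: eval ((9 // 2) != 1)         {0,1,2,3,4,5,6,7}
step 1: s <- s                       {0,1,2,3,4,5,6,7}
step 2: s <- lane                    {0,1,2,3,4,5,6,7}
step 3: u <- min(min(-3, p), u)      {0,1,2,3,4,5,6,7}

Answer: 4 steps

u: -3,-3,-3,-3,-3,-3,-3,-3
s: 0,1,2,3,4,5,6,7
p: -3,-3,-3,-3,-3,-3,-3,-3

steps = 4; useful = 32; efficiency = 32/32 = 1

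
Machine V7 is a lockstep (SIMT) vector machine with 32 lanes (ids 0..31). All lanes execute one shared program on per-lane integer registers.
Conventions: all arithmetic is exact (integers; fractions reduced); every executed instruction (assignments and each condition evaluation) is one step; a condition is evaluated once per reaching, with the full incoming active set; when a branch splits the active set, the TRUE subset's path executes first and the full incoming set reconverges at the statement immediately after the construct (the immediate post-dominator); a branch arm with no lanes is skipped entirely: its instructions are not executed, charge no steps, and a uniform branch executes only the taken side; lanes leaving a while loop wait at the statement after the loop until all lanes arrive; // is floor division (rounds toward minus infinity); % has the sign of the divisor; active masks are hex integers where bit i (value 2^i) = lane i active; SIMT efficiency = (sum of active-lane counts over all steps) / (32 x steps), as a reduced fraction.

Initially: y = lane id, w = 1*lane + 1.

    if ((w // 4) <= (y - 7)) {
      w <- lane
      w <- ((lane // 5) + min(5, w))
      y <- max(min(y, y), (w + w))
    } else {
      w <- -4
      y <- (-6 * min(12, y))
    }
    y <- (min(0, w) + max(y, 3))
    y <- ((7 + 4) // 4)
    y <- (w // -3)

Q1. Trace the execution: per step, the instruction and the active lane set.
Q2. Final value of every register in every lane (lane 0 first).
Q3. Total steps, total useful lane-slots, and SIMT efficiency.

step 0: eval ((w // 4) <= (y - 7))   0xffffffff
step 1: w <- lane                    0xfffffe00
step 2: w <- ((lane // 5) + min(5, w)) 0xfffffe00
step 3: y <- max(min(y, y), (w + w)) 0xfffffe00
step 4: w <- -4                      0x000001ff
step 5: y <- (-6 * min(12, y))       0x000001ff
step 6: y <- (min(0, w) + max(y, 3)) 0xffffffff
step 7: y <- ((7 + 4) // 4)          0xffffffff
step 8: y <- (w // -3)               0xffffffff

Answer: 9 steps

y: 1,1,1,1,1,1,1,1,1,-2,-3,-3,-3,-3,-3,-3,-3,-3,-3,-3,-3,-3,-3,-3,-3,-4,-4,-4,-4,-4,-4,-4
w: -4,-4,-4,-4,-4,-4,-4,-4,-4,6,7,7,7,7,7,8,8,8,8,8,9,9,9,9,9,10,10,10,10,10,11,11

steps = 9; useful = 215; efficiency = 215/288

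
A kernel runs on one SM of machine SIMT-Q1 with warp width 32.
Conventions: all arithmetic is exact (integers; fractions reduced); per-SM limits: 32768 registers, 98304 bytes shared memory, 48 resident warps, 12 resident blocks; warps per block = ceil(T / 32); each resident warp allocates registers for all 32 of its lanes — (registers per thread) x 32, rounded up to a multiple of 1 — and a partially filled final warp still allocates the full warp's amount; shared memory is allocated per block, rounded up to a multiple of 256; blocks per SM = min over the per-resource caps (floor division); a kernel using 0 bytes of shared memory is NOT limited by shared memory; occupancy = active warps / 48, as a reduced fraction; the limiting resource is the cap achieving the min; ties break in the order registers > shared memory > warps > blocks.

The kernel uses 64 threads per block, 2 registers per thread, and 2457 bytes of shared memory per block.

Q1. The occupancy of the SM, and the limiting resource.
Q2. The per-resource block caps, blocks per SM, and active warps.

Answer: occupancy 1/2, limited by blocks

registers: 256 blocks
shared memory: 38 blocks
warps: 24 blocks
blocks: 12 blocks

Answer: 12 blocks, 24 active warps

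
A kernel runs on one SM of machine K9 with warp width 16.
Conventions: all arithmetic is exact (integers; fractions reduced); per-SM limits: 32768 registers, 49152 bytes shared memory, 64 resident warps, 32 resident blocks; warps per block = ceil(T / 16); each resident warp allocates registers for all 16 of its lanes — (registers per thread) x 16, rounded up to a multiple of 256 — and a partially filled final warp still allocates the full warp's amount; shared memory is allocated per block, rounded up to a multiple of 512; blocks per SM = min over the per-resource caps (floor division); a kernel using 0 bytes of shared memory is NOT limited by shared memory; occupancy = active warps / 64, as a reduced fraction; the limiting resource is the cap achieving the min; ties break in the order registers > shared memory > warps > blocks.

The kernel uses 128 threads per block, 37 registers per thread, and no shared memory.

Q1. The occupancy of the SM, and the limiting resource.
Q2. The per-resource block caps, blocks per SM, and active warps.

Answer: occupancy 5/8, limited by registers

registers: 5 blocks
shared memory: no limit (kernel uses none)
warps: 8 blocks
blocks: 32 blocks

Answer: 5 blocks, 40 active warps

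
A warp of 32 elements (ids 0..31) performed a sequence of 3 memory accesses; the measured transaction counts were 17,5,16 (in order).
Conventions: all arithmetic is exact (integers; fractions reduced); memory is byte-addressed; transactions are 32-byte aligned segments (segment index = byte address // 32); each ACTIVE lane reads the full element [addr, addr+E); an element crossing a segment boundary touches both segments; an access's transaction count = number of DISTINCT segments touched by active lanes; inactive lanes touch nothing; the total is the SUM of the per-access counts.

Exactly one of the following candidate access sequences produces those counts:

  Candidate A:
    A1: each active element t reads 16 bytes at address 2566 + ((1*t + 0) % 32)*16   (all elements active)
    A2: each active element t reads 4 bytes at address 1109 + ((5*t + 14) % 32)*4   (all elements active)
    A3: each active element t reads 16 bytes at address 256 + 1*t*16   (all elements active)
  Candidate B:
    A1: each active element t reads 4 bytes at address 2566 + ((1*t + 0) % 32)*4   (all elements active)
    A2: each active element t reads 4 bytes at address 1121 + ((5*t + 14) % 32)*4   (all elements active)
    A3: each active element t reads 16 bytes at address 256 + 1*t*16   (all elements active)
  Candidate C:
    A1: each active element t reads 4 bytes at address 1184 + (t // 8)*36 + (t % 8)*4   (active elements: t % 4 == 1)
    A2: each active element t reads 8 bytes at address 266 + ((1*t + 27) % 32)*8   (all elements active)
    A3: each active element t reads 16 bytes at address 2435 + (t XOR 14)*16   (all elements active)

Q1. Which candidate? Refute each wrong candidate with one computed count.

B: A1 gives 5 transactions, not 17
C: A1 gives 5 transactions, not 17
A: all counts match (17,5,16)

Answer: A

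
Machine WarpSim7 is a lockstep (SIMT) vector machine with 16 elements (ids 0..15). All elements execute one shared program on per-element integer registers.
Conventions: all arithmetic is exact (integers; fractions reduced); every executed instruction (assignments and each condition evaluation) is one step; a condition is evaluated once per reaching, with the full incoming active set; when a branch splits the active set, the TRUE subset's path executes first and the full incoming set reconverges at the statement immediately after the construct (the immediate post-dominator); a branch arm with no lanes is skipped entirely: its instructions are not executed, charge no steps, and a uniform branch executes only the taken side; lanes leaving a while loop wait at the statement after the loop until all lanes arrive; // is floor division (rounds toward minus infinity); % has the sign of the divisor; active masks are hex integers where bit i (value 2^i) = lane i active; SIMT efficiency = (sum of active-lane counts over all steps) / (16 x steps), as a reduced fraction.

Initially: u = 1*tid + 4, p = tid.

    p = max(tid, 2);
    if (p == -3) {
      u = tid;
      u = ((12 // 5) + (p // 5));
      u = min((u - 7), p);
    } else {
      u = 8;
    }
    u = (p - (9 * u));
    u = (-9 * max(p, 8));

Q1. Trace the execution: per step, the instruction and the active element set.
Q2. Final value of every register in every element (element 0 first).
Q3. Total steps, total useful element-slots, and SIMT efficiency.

step 0: p <- max(tid, 2)             0xffff
step 1: eval (p == -3)               0xffff
step 2: u <- 8                       0xffff
step 3: u <- (p - (9 * u))           0xffff
step 4: u <- (-9 * max(p, 8))        0xffff

Answer: 5 steps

u: -72,-72,-72,-72,-72,-72,-72,-72,-72,-81,-90,-99,-108,-117,-126,-135
p: 2,2,2,3,4,5,6,7,8,9,10,11,12,13,14,15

steps = 5; useful = 80; efficiency = 80/80 = 1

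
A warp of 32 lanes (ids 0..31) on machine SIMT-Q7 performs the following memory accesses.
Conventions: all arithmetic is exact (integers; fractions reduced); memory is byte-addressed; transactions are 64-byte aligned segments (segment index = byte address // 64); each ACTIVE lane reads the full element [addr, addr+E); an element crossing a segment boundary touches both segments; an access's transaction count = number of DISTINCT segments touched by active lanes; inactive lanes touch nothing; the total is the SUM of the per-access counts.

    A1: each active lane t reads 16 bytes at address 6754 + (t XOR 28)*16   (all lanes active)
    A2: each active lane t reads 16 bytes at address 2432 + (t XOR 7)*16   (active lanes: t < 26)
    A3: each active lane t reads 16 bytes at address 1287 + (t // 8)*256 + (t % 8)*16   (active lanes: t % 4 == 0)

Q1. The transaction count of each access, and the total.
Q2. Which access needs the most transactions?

A1: 9 transactions
A2: 7 transactions
A3: 8 transactions

Answer: 9,7,8; total 24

Answer: A1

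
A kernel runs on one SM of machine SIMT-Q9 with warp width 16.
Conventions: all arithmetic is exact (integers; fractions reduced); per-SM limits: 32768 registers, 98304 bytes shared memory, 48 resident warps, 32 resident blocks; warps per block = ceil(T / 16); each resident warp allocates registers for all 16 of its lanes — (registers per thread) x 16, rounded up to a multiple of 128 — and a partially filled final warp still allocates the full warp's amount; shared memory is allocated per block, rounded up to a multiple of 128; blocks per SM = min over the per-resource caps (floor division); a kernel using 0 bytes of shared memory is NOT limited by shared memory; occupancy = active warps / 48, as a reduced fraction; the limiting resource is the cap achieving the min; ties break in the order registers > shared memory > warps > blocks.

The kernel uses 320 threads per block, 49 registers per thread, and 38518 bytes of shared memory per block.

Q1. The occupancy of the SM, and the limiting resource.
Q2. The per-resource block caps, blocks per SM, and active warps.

Answer: occupancy 5/12, limited by registers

registers: 1 block
shared memory: 2 blocks
warps: 2 blocks
blocks: 32 blocks

Answer: 1 block, 20 active warps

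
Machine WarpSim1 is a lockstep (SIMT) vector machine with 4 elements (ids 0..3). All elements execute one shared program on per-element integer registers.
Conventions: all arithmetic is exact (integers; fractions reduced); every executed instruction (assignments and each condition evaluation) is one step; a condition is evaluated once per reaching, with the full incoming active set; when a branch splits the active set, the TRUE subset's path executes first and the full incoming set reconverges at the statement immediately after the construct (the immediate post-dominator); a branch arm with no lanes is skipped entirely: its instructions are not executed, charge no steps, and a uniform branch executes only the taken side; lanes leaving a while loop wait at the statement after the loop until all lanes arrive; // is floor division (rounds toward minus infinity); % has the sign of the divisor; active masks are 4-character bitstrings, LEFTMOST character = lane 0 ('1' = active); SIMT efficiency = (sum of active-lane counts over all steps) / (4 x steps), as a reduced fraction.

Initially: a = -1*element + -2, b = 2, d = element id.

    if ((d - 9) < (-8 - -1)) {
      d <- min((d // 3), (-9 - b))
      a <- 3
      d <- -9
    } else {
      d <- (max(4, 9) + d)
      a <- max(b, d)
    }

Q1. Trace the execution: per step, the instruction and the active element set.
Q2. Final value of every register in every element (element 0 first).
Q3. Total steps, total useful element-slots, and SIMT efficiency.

step 0: eval ((d - 9) < (-8 - -1))   1111
step 1: d <- min((d // 3), (-9 - b)) 1100
step 2: a <- 3                       1100
step 3: d <- -9                      1100
step 4: d <- (max(4, 9) + d)         0011
step 5: a <- max(b, d)               0011

Answer: 6 steps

a: 3,3,11,12
b: 2,2,2,2
d: -9,-9,11,12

steps = 6; useful = 14; efficiency = 14/24 = 7/12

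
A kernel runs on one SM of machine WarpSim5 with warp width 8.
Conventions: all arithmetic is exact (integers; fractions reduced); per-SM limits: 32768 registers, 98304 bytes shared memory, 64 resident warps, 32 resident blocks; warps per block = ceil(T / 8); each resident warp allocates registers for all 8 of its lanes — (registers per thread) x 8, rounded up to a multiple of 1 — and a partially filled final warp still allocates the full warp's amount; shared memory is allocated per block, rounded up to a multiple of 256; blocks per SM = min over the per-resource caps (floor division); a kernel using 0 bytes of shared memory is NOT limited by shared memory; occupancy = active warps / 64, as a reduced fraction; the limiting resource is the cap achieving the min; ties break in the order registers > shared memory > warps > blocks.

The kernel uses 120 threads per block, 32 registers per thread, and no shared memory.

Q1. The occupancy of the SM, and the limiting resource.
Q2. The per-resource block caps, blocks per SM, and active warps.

Answer: occupancy 15/16, limited by warps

registers: 8 blocks
shared memory: no limit (kernel uses none)
warps: 4 blocks
blocks: 32 blocks

Answer: 4 blocks, 60 active warps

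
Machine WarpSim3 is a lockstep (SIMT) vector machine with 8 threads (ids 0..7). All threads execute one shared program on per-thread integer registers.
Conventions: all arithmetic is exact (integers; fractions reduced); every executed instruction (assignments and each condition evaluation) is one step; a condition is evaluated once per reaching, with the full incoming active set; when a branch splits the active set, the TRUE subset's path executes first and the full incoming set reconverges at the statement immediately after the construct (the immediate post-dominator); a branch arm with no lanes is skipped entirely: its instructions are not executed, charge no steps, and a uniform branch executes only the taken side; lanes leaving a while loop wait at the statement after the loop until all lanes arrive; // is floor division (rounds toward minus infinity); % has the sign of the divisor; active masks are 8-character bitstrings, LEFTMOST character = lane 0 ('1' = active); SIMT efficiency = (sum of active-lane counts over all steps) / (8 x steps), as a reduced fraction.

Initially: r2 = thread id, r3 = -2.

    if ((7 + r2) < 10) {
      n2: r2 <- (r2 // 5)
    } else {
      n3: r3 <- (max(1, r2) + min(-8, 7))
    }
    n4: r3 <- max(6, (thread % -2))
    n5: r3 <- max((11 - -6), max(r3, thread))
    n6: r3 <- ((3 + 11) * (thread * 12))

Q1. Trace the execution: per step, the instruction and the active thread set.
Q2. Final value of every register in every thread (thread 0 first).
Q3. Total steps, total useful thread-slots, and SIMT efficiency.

step 0: eval ((7 + r2) < 10)         11111111
step 1: r2 <- (r2 // 5)              11100000
step 2: r3 <- (max(1, r2) + min(-8, 7)) 00011111
step 3: r3 <- max(6, (thread % -2))  11111111
step 4: r3 <- max((11 - -6), max(r3, thread)) 11111111
step 5: r3 <- ((3 + 11) * (thread * 12)) 11111111

Answer: 6 steps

r2: 0,0,0,3,4,5,6,7
r3: 0,168,336,504,672,840,1008,1176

steps = 6; useful = 40; efficiency = 40/48 = 5/6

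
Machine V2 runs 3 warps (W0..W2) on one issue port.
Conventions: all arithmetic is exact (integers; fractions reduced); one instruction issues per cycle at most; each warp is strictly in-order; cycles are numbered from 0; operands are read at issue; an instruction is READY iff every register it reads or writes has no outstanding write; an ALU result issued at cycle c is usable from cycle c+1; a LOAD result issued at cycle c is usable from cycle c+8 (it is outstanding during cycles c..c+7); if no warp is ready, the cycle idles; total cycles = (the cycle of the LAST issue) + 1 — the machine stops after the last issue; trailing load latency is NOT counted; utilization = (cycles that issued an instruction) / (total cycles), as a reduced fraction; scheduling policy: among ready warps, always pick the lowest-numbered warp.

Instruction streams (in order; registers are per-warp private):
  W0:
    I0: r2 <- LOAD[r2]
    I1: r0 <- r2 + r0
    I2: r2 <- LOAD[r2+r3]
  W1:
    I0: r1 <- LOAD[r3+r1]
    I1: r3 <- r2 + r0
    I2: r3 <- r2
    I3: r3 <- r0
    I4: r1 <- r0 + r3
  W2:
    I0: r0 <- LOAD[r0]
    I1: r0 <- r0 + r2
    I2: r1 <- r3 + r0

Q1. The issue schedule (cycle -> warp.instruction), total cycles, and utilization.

cycle 0: W0.I0
cycle 1: W1.I0
cycle 2: W1.I1
cycle 3: W1.I2
cycle 4: W1.I3
cycle 5: W2.I0
cycle 6: idle
cycle 7: idle
cycle 8: W0.I1
cycle 9: W0.I2
cycle 10: W1.I4
cycle 11: idle
cycle 12: idle
cycle 13: W2.I1
cycle 14: W2.I2

Answer: 15 cycles, utilization 11/15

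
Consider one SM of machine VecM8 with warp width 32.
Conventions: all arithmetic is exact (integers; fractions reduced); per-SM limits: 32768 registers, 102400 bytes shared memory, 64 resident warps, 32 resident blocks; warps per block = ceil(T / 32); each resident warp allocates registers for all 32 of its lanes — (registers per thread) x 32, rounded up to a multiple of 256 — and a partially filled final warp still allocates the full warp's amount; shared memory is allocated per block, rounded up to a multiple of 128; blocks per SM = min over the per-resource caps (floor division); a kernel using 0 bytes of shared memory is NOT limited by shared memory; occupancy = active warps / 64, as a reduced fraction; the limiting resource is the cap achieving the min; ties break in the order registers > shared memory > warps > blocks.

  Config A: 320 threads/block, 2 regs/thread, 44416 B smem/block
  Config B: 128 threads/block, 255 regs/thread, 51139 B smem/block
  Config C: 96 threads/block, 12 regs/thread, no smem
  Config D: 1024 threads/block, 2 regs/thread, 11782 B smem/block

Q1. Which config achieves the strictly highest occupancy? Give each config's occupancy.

occupancies: A 5/16, B 1/16, C 63/64, D 1

Answer: D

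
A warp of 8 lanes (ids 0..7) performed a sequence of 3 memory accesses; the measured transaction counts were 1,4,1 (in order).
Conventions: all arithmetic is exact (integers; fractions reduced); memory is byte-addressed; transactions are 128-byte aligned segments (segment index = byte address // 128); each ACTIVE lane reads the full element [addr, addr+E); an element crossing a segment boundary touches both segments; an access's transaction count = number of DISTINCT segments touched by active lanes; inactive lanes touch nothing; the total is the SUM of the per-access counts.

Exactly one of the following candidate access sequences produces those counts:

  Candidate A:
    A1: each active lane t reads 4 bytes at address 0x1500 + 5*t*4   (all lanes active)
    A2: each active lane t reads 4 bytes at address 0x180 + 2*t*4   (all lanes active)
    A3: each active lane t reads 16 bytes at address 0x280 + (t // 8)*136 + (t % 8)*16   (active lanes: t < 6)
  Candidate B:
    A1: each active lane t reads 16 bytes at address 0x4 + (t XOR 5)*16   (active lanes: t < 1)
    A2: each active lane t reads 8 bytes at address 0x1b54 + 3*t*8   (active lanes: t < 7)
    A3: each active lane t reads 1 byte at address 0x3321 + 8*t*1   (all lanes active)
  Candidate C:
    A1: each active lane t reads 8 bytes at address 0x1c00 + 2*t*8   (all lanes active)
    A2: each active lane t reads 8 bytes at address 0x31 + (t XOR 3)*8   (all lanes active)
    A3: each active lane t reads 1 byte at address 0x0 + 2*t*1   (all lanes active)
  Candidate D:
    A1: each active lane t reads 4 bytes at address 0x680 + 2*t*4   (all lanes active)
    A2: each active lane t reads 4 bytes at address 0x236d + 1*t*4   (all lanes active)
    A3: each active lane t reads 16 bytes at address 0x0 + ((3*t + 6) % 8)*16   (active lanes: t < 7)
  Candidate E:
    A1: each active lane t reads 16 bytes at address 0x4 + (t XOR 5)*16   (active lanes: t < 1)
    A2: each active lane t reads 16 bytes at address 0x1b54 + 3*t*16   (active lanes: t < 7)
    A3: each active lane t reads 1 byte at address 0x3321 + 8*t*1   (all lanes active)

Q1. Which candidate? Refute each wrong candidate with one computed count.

A: A1 gives 2 transactions, not 1
B: A2 gives 2 transactions, not 4
C: A2 gives 1 transaction, not 4
D: A2 gives 2 transactions, not 4
E: all counts match (1,4,1)

Answer: E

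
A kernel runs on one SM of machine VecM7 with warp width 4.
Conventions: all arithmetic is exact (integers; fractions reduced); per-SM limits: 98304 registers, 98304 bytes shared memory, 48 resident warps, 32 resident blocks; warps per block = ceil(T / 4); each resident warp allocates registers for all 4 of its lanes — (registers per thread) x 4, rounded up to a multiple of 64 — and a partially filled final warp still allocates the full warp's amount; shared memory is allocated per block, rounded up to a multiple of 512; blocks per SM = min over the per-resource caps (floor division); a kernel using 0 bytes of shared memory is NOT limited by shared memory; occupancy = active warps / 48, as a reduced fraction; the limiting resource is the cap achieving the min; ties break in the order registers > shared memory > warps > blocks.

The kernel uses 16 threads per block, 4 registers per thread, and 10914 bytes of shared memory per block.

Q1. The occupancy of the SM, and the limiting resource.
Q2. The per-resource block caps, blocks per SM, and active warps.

Answer: occupancy 2/3, limited by shared memory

registers: 384 blocks
shared memory: 8 blocks
warps: 12 blocks
blocks: 32 blocks

Answer: 8 blocks, 32 active warps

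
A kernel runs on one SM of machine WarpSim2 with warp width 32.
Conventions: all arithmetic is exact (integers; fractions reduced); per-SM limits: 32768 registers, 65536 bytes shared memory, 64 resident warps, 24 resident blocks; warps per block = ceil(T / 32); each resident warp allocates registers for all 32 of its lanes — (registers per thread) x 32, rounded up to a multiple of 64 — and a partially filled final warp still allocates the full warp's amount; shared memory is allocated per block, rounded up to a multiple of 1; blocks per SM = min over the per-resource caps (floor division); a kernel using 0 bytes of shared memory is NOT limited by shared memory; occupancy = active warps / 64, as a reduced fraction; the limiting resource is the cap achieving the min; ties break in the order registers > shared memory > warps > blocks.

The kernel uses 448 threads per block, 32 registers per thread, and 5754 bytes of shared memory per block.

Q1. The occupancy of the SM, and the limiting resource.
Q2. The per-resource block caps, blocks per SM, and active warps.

Answer: occupancy 7/16, limited by registers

registers: 2 blocks
shared memory: 11 blocks
warps: 4 blocks
blocks: 24 blocks

Answer: 2 blocks, 28 active warps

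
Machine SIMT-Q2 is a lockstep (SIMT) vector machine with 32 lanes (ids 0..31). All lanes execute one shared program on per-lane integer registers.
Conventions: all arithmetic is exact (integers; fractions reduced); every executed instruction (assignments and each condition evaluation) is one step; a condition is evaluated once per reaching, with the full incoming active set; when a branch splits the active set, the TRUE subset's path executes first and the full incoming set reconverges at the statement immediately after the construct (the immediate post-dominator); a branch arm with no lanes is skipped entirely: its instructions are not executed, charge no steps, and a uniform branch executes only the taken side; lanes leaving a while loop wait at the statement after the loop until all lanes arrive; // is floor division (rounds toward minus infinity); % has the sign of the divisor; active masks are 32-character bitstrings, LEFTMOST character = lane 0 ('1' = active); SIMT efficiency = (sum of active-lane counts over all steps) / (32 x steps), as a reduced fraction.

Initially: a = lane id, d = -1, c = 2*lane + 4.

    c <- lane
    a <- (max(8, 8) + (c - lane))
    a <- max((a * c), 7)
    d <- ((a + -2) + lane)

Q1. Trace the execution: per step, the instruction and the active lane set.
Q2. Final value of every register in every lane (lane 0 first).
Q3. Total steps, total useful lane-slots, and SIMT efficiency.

step 0: c <- lane                    11111111111111111111111111111111
step 1: a <- (max(8, 8) + (c - lane)) 11111111111111111111111111111111
step 2: a <- max((a * c), 7)         11111111111111111111111111111111
step 3: d <- ((a + -2) + lane)       11111111111111111111111111111111

Answer: 4 steps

a: 7,8,16,24,32,40,48,56,64,72,80,88,96,104,112,120,128,136,144,152,160,168,176,184,192,200,208,216,224,232,240,248
d: 5,7,16,25,34,43,52,61,70,79,88,97,106,115,124,133,142,151,160,169,178,187,196,205,214,223,232,241,250,259,268,277
c: 0,1,2,3,4,5,6,7,8,9,10,11,12,13,14,15,16,17,18,19,20,21,22,23,24,25,26,27,28,29,30,31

steps = 4; useful = 128; efficiency = 128/128 = 1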